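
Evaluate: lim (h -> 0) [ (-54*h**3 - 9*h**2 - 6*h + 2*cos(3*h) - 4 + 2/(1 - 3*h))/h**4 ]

675/4

Substitution gives 0/0 (the numerator vanishes to order 4).
Expand each term to order h^4: the coefficient of h^4 in 2·1/(1 - 3h) is 162 and in 2·cos(3h) is 27/4.
Lower-order terms cancel with the polynomial part, so the numerator is (675/4)·h^4 + o(h^4), and the limit is (675/4)/(1) = 675/4.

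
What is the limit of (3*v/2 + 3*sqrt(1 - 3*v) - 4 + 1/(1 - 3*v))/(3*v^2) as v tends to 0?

Substitution gives 0/0; apply L'Hôpital's rule 2 times.
After differentiating numerator and denominator 2 times the quotient is (18/(1 - 3*v)^3 + 27*(3*v - 1)^3/(4*(1 - 3*v)^(9/2)))/(6); at v = 0 this is 15/8.

15/8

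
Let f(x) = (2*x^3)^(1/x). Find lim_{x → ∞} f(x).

Base → ∞ and exponent → 0: an ∞^0 form.
Take logs: (1/x)·ln(2·x^3) = (ln 2 + 3·ln x)/x → 0.
So the limit is e^0 = 1.

1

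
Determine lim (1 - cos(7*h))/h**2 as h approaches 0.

Substitution gives 0/0.
Use (1 − cos u)/u² → 1/2 with u = 7h: the limit is 7²/(2·1) = 49/2.

49/2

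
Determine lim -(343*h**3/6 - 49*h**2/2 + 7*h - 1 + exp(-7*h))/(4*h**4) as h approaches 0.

Direct substitution gives 0/0.
Apply L'Hôpital: lim (343*h^2/2 - 49*h + 7 - 7*e^(-7*h))/(-16*h^3), still 0/0.
Apply L'Hôpital: lim (343*h - 49 + 49*e^(-7*h))/(-48*h^2), still 0/0.
Apply L'Hôpital: lim (343 - 343*e^(-7*h))/(-96*h), still 0/0.
After 4 applications of L'Hôpital's rule the quotient is (2401*e^(-7*h))/(-96); substituting h = 0 gives -2401/96.

-2401/96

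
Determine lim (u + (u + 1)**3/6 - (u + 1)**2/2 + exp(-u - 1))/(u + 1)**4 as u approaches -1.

1/24

Direct substitution gives 0/0.
Apply L'Hôpital: lim (-u + (u + 1)^2/2 - e^(-u - 1))/(4*(u + 1)^3), still 0/0.
Apply L'Hôpital: lim (u + e^(-u - 1))/(12*(u + 1)^2), still 0/0.
Apply L'Hôpital: lim (1 - e^(-u - 1))/(24*u + 24), still 0/0.
After 4 applications of L'Hôpital's rule the quotient is (e^(-u - 1))/(24); substituting u = -1 gives 1/24.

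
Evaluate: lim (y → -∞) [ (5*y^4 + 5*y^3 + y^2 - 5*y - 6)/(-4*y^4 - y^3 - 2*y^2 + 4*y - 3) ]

-5/4

Numerator and denominator both have degree 4.
Dividing every term by y^4, all lower-order terms vanish and the limit is the ratio of leading coefficients, 5/(-4) = -5/4.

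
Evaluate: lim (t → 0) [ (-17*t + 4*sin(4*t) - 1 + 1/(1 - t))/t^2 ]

1

Substitution gives 0/0; apply L'Hôpital's rule 2 times.
After differentiating numerator and denominator 2 times the quotient is (-64*sin(4*t) - 2/(t - 1)^3)/(2); at t = 0 this is 1.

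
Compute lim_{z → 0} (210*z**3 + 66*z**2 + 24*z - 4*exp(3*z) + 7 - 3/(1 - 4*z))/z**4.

Substitution gives 0/0 (the numerator vanishes to order 4).
Expand each term to order z^4: the coefficient of z^4 in -4·e^(3z) is -27/2 and in -3·1/(1 - 4z) is -768.
Lower-order terms cancel with the polynomial part, so the numerator is (-1563/2)·z^4 + o(z^4), and the limit is (-1563/2)/(1) = -1563/2.

-1563/2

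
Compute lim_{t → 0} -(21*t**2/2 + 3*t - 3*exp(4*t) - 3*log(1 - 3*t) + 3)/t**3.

5

Substitution gives 0/0 (the numerator vanishes to order 3).
Expand each term to order t^3: the coefficient of t^3 in -3·ln(1 - 3t) is 27 and in -3·e^(4t) is -32.
Lower-order terms cancel with the polynomial part, so the numerator is (-5)·t^3 + o(t^3), and the limit is (-5)/(-1) = 5.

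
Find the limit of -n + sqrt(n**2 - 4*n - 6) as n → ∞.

This has the form ∞ − ∞. Multiply and divide by the conjugate √(n^2 - 4*n - 6) + n.
That gives (-4n - 6) / (√(n^2 - 4*n - 6) + n).
Divide numerator and denominator by n: the limit is -4/(2·1) = -2.

-2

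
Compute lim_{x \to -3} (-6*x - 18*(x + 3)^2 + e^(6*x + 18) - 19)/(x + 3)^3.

Direct substitution gives 0/0.
Apply L'Hôpital: lim (-36*x + 6*e^(6*x + 18) - 114)/(3*(x + 3)^2), still 0/0.
Apply L'Hôpital: lim (36*e^(6*x + 18) - 36)/(6*x + 18), still 0/0.
After 3 applications of L'Hôpital's rule the quotient is (216*e^(6*x + 18))/(6); substituting x = -3 gives 36.

36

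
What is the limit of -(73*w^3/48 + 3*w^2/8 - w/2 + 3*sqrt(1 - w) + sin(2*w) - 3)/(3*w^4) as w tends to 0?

5/128

Substitution gives 0/0; apply L'Hôpital's rule 4 times.
After differentiating numerator and denominator 4 times the quotient is (16*sin(2*w) - 45/(16*(1 - w)^(7/2)))/(-72); at w = 0 this is 5/128.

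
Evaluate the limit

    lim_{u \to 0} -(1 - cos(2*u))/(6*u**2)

-1/3

Substitution gives 0/0.
Use (1 − cos θ)/θ² → 1/2 with θ = 2u: the limit is 2²/(2·(-6)) = -1/3.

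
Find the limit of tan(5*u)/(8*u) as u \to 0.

5/8

Substitution gives 0/0.
Since tan(θ)/θ → 1 as θ → 0, tan(5u)/(5u) → 1 and the limit is 5/8.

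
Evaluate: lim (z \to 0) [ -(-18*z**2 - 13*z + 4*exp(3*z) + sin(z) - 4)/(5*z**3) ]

Substitution gives 0/0; apply L'Hôpital's rule 3 times.
After differentiating numerator and denominator 3 times the quotient is (108*e^(3*z) - cos(z))/(-30); at z = 0 this is -107/30.

-107/30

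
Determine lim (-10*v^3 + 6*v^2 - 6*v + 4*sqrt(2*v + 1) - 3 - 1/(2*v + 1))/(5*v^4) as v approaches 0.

Substitution gives 0/0 (the numerator vanishes to order 4).
Expand each term to order v^4: the coefficient of v^4 in 4·√(1 + 2v) is -5/2 and in −1/(1 + 2v) is -16.
Lower-order terms cancel with the polynomial part, so the numerator is (-37/2)·v^4 + o(v^4), and the limit is (-37/2)/(5) = -37/10.

-37/10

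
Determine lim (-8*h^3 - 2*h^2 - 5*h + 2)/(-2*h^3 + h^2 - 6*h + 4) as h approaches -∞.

Numerator and denominator both have degree 3.
Dividing every term by h^3, all lower-order terms vanish and the limit is the ratio of leading coefficients, -8/(-2) = 4.

4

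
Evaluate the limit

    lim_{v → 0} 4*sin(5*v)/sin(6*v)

Substitution gives 0/0.
Divide numerator and denominator by v: sin(5v)/v → 5 and sin(6v)/v → 6, so the limit is 4·5/6 = 10/3.

10/3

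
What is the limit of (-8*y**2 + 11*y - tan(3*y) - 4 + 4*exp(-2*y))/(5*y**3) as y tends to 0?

-43/15

Substitution gives 0/0; apply L'Hôpital's rule 3 times.
After differentiating numerator and denominator 3 times the quotient is (2*(108*(cos(6*y) - 2)*e^(2*y)/(cos(6*y) + 1)^2 - 16)*e^(-2*y))/(30); at y = 0 this is -43/15.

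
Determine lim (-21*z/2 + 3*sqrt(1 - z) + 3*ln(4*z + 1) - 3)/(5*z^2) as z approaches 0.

-39/8

Substitution gives 0/0 (the numerator vanishes to order 2).
Expand each term to order z^2: the coefficient of z^2 in 3·√(1 - z) is -3/8 and in 3·ln(1 + 4z) is -24.
Lower-order terms cancel with the polynomial part, so the numerator is (-195/8)·z^2 + o(z^2), and the limit is (-195/8)/(5) = -39/8.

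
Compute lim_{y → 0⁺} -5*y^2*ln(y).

This is a 0·(−∞) form. Rewrite as -5·ln(y) / y^(−2) and apply L'Hôpital:
the derivative quotient is -5·(1/y) / (−2·y^(−3)) = (5/2)·y^2 → 0.

0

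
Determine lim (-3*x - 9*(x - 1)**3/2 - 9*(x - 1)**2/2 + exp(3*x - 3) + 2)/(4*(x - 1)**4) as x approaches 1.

Direct substitution gives 0/0.
Apply L'Hôpital: lim (-9*x - 27*(x - 1)^2/2 + 3*e^(3*x - 3) + 6)/(16*(x - 1)^3), still 0/0.
Apply L'Hôpital: lim (-27*x + 9*e^(3*x - 3) + 18)/(48*(x - 1)^2), still 0/0.
Apply L'Hôpital: lim (27*e^(3*x - 3) - 27)/(96*x - 96), still 0/0.
After 4 applications of L'Hôpital's rule the quotient is (81*e^(3*x - 3))/(96); substituting x = 1 gives 27/32.

27/32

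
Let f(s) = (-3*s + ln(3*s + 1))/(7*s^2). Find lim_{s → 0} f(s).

-9/14

Direct substitution gives 0/0.
Apply L'Hôpital: lim (-3 + 3/(3*s + 1))/(14*s), still 0/0.
After 2 applications of L'Hôpital's rule the quotient is (-9/(3*s + 1)^2)/(14); substituting s = 0 gives -9/14.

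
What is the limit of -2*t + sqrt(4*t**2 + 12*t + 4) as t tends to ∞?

This has the form ∞ − ∞. Multiply and divide by the conjugate √(4*t^2 + 12*t + 4) + 2t.
That gives (12t + 4) / (√(4*t^2 + 12*t + 4) + 2t).
Divide numerator and denominator by t: the limit is 12/(2·2) = 3.

3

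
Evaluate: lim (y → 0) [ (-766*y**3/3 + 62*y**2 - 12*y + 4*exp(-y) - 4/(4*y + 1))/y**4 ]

Substitution gives 0/0; apply L'Hôpital's rule 4 times.
After differentiating numerator and denominator 4 times the quotient is (4*e^(-y) - 24576/(4*y + 1)^5)/(24); at y = 0 this is -6143/6.

-6143/6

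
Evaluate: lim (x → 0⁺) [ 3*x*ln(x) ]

0

This is a 0·(−∞) form. Rewrite as 3·ln(x) / x^(−1) and apply L'Hôpital:
the derivative quotient is 3·(1/x) / (−1·x^(−2)) = (-3/1)·x^1 → 0.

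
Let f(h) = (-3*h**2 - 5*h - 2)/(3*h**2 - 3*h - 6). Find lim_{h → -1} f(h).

Direct substitution gives 0/0, so factor. Both numerator and denominator have (h + 1) as a factor.
After cancelling, the expression reduces to (-3*h - 2)/(3*h - 6).
Substituting h = -1 gives -1/9.

-1/9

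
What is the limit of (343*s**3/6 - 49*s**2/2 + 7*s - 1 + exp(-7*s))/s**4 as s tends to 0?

2401/24

Direct substitution gives 0/0.
Apply L'Hôpital: lim (343*s^2/2 - 49*s + 7 - 7*e^(-7*s))/(4*s^3), still 0/0.
Apply L'Hôpital: lim (343*s - 49 + 49*e^(-7*s))/(12*s^2), still 0/0.
Apply L'Hôpital: lim (343 - 343*e^(-7*s))/(24*s), still 0/0.
After 4 applications of L'Hôpital's rule the quotient is (2401*e^(-7*s))/(24); substituting s = 0 gives 2401/24.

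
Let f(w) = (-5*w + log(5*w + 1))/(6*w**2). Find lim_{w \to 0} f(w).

Direct substitution gives 0/0.
Apply L'Hôpital: lim (-5 + 5/(5*w + 1))/(12*w), still 0/0.
After 2 applications of L'Hôpital's rule the quotient is (-25/(5*w + 1)^2)/(12); substituting w = 0 gives -25/12.

-25/12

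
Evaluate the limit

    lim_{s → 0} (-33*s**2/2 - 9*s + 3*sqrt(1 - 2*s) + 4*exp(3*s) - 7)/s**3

33/2

Substitution gives 0/0; apply L'Hôpital's rule 3 times.
After differentiating numerator and denominator 3 times the quotient is (108*e^(3*s) - 9/(1 - 2*s)^(5/2))/(6); at s = 0 this is 33/2.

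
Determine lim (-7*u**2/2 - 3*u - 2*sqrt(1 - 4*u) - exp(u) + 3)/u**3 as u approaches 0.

Substitution gives 0/0; apply L'Hôpital's rule 3 times.
After differentiating numerator and denominator 3 times the quotient is (-e^(u) + 48/(1 - 4*u)^(5/2))/(6); at u = 0 this is 47/6.

47/6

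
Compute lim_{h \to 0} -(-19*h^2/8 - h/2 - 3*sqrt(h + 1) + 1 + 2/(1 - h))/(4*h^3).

Substitution gives 0/0; apply L'Hôpital's rule 3 times.
After differentiating numerator and denominator 3 times the quotient is (-9/(8*(h + 1)^(5/2)) + 12/(h - 1)^4)/(-24); at h = 0 this is -29/64.

-29/64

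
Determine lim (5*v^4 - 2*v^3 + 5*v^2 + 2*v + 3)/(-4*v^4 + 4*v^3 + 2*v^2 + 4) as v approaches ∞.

-5/4

Numerator and denominator both have degree 4.
Dividing every term by v^4, all lower-order terms vanish and the limit is the ratio of leading coefficients, 5/(-4) = -5/4.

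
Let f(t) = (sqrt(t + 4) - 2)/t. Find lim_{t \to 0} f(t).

A 0/0 form; rationalise with √(4 + t) + √4. This collapses the numerator to t, leaving 1/(√(4 + t) + √4) → 1/(2√4) = 1/4.

1/4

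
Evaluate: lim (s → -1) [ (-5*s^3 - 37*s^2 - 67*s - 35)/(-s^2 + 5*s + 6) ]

At s = -1 both the top and bottom vanish — a removable singularity. Factoring out (s + 1) from each leaves (-5*s^2 - 32*s - 35)/(6 - s), which at s = -1 equals -8/7.

-8/7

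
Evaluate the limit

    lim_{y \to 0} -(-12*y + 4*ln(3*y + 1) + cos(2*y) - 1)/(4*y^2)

5

Substitution gives 0/0 (the numerator vanishes to order 2).
Expand each term to order y^2: the coefficient of y^2 in 4·ln(1 + 3y) is -18 and in cos(2y) is -2.
Lower-order terms cancel with the polynomial part, so the numerator is (-20)·y^2 + o(y^2), and the limit is (-20)/(-4) = 5.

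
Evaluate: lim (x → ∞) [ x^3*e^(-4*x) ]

0

Write as x^3/e^{4x}, an ∞/∞ form.
Exponential growth dominates any polynomial, so repeated L'Hôpital (or the standard result) gives 0.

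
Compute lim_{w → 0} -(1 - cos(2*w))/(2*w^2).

Substitution gives 0/0.
Use (1 − cos u)/u² → 1/2 with u = 2w: the limit is 2²/(2·(-2)) = -1.

-1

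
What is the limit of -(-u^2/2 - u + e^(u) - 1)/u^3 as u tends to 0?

-1/6

Direct substitution gives 0/0.
Apply L'Hôpital: lim (-u + e^(u) - 1)/(-3*u^2), still 0/0.
Apply L'Hôpital: lim (e^(u) - 1)/(-6*u), still 0/0.
After 3 applications of L'Hôpital's rule the quotient is (e^(u))/(-6); substituting u = 0 gives -1/6.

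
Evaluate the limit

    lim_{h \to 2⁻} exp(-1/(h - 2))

∞

As h → 2⁻, -1/(h - 2) → +∞, so e^(-1/(h - 2)) → ∞.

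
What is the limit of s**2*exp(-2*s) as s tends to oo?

Write as s^2/e^{2s}, an ∞/∞ form.
Exponential growth dominates any polynomial, so repeated L'Hôpital (or the standard result) gives 0.

0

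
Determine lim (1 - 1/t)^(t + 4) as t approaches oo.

The base → 1 and the exponent → ∞: a 1^∞ form.
Take logarithms: (t + 4)·ln(1 - 1/t). Since ln(1+u) ~ u for small u, this behaves like (t)·(-1/t) → -1.
So the limit is e^(-1).

e^(-1)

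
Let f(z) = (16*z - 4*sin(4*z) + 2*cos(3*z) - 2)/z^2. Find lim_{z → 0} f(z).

-9

Substitution gives 0/0; apply L'Hôpital's rule 2 times.
After differentiating numerator and denominator 2 times the quotient is (64*sin(4*z) - 18*cos(3*z))/(2); at z = 0 this is -9.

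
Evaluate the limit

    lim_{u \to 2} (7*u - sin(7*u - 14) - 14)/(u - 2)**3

Direct substitution gives 0/0.
Apply L'Hôpital: lim (7 - 7*cos(7*u - 14))/(3*(u - 2)^2), still 0/0.
Apply L'Hôpital: lim (49*sin(7*u - 14))/(6*u - 12), still 0/0.
After 3 applications of L'Hôpital's rule the quotient is (343*cos(7*u - 14))/(6); substituting u = 2 gives 343/6.

343/6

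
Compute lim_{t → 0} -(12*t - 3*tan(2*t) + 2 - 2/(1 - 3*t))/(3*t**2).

Substitution gives 0/0; apply L'Hôpital's rule 2 times.
After differentiating numerator and denominator 2 times the quotient is (-24*tan(2*t)/cos(2*t)^2 + 36/(3*t - 1)^3)/(-6); at t = 0 this is 6.

6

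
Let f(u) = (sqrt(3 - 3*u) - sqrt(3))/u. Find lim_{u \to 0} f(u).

A 0/0 form; rationalise with √(3 - 3u) + √3. This collapses the numerator to -3u, leaving -3/(√(3 - 3u) + √3) → -3/(2√3) = -√(3)/2.

-√(3)/2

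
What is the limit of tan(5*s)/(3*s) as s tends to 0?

Substitution gives 0/0.
Since tan(u)/u → 1 as u → 0, tan(5s)/(5s) → 1 and the limit is 5/3.

5/3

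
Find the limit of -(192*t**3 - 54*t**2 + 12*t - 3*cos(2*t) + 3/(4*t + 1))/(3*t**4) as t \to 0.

-766/3

Substitution gives 0/0 (the numerator vanishes to order 4).
Expand each term to order t^4: the coefficient of t^4 in 3·1/(1 + 4t) is 768 and in -3·cos(2t) is -2.
Lower-order terms cancel with the polynomial part, so the numerator is (766)·t^4 + o(t^4), and the limit is (766)/(-3) = -766/3.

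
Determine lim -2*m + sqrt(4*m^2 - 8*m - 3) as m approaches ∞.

-2

An ∞ − ∞ form. Rationalising with the conjugate, the difference becomes (-8m - 3) / (√(4*m^2 - 8*m - 3) + 2m).
For large m the denominator behaves like 2·2m, so the quotient tends to -8/4 = -2.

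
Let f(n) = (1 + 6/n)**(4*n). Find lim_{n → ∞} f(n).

e^(24)

Write it as [(1 + 6/n)^n]^(4) · (1 + 6/n)^(0). The bracketed term tends to e^(6) and the second factor to 1, so the limit is e^(24).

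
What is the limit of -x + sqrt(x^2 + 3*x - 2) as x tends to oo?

An ∞ − ∞ form. Rationalising with the conjugate, the difference becomes (3x - 2) / (√(x^2 + 3*x - 2) + x).
For large x the denominator behaves like 2·x, so the quotient tends to 3/2 = 3/2.

3/2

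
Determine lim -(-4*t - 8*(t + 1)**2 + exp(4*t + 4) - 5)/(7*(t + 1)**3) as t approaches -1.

Direct substitution gives 0/0.
Apply L'Hôpital: lim (-16*t + 4*e^(4*t + 4) - 20)/(-21*(t + 1)^2), still 0/0.
Apply L'Hôpital: lim (16*e^(4*t + 4) - 16)/(-42*t - 42), still 0/0.
After 3 applications of L'Hôpital's rule the quotient is (64*e^(4*t + 4))/(-42); substituting t = -1 gives -32/21.

-32/21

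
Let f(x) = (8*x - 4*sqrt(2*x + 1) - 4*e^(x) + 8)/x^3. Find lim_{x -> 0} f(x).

Substitution gives 0/0 (the numerator vanishes to order 3).
Expand each term to order x^3: the coefficient of x^3 in -4·e^(x) is -2/3 and in -4·√(1 + 2x) is -2.
Lower-order terms cancel with the polynomial part, so the numerator is (-8/3)·x^3 + o(x^3), and the limit is (-8/3)/(1) = -8/3.

-8/3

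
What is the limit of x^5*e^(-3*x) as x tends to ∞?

0

Write as x^5/e^{3x}, an ∞/∞ form.
Exponential growth dominates any polynomial, so repeated L'Hôpital (or the standard result) gives 0.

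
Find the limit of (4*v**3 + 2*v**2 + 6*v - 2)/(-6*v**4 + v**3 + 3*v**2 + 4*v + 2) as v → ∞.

The denominator has degree 4 and the numerator degree 3. Dividing numerator and denominator by v^4 sends every term to 0 except the leading denominator term, so the limit is 0.

0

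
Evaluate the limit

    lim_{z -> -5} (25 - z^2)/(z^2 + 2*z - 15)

-5/4

Direct substitution gives 0/0, so factor. Both numerator and denominator have (z + 5) as a factor.
After cancelling, the expression reduces to (5 - z)/(z - 3).
Substituting z = -5 gives -5/4.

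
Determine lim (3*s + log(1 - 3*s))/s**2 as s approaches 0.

-9/2

Direct substitution gives 0/0.
Apply L'Hôpital: lim (3 - 3/(1 - 3*s))/(2*s), still 0/0.
After 2 applications of L'Hôpital's rule the quotient is (-9/(1 - 3*s)^2)/(2); substituting s = 0 gives -9/2.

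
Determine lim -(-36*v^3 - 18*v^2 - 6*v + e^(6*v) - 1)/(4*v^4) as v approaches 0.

Direct substitution gives 0/0.
Apply L'Hôpital: lim (-108*v^2 - 36*v + 6*e^(6*v) - 6)/(-16*v^3), still 0/0.
Apply L'Hôpital: lim (-216*v + 36*e^(6*v) - 36)/(-48*v^2), still 0/0.
Apply L'Hôpital: lim (216*e^(6*v) - 216)/(-96*v), still 0/0.
After 4 applications of L'Hôpital's rule the quotient is (1296*e^(6*v))/(-96); substituting v = 0 gives -27/2.

-27/2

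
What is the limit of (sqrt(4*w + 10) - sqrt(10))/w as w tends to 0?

√(10)/5

Substitution gives 0/0. Multiply numerator and denominator by the conjugate √(10 + 4w) + √10.
The numerator becomes (10 + 4w) − 10 = 4w, so the expression simplifies to 4/(√(10 + 4w) + √10).
Letting w → 0 gives 4/(2√10) = √(10)/5.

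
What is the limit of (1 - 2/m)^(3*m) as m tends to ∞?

The base → 1 and the exponent → ∞: a 1^∞ form.
Take logarithms: (3m)·ln(1 - 2/m). Since ln(1+u) ~ u for small u, this behaves like (3m)·(-2/m) → -6.
So the limit is e^(-6).

e^(-6)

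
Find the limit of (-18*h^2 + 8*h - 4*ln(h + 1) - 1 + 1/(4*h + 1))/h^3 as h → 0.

Substitution gives 0/0; apply L'Hôpital's rule 3 times.
After differentiating numerator and denominator 3 times the quotient is (-384/(4*h + 1)^4 - 8/(h + 1)^3)/(6); at h = 0 this is -196/3.

-196/3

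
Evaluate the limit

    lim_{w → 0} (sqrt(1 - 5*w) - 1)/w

-5/2

A 0/0 form; rationalise with √(1 - 5w) + √1. This collapses the numerator to -5w, leaving -5/(√(1 - 5w) + √1) → -5/(2√1) = -5/2.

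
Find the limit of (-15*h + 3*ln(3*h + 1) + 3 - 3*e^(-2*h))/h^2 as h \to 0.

Substitution gives 0/0 (the numerator vanishes to order 2).
Expand each term to order h^2: the coefficient of h^2 in 3·ln(1 + 3h) is -27/2 and in -3·e^(-2h) is -6.
Lower-order terms cancel with the polynomial part, so the numerator is (-39/2)·h^2 + o(h^2), and the limit is (-39/2)/(1) = -39/2.

-39/2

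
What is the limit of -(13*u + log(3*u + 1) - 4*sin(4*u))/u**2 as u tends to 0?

9/2

Substitution gives 0/0; apply L'Hôpital's rule 2 times.
After differentiating numerator and denominator 2 times the quotient is (64*sin(4*u) - 9/(3*u + 1)^2)/(-2); at u = 0 this is 9/2.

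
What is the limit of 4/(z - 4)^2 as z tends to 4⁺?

As z → 4⁺, (z - 4) → 0⁺, so (z - 4)^2 → 0⁺ and 4/(z - 4)^2 → ∞.

∞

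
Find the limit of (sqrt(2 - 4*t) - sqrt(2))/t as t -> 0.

A 0/0 form; rationalise with √(2 - 4t) + √2. This collapses the numerator to -4t, leaving -4/(√(2 - 4t) + √2) → -4/(2√2) = -√(2).

-√(2)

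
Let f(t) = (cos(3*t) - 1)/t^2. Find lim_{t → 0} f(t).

Direct substitution gives 0/0.
Apply L'Hôpital: lim (-3*sin(3*t))/(2*t), still 0/0.
After 2 applications of L'Hôpital's rule the quotient is (-9*cos(3*t))/(2); substituting t = 0 gives -9/2.

-9/2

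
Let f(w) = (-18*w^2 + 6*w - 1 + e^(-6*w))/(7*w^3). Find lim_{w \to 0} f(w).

-36/7

Direct substitution gives 0/0.
Apply L'Hôpital: lim (-36*w + 6 - 6*e^(-6*w))/(21*w^2), still 0/0.
Apply L'Hôpital: lim (-36 + 36*e^(-6*w))/(42*w), still 0/0.
After 3 applications of L'Hôpital's rule the quotient is (-216*e^(-6*w))/(42); substituting w = 0 gives -36/7.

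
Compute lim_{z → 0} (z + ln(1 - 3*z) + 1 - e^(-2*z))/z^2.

Substitution gives 0/0; apply L'Hôpital's rule 2 times.
After differentiating numerator and denominator 2 times the quotient is (-4*e^(-2*z) - 9/(3*z - 1)^2)/(2); at z = 0 this is -13/2.

-13/2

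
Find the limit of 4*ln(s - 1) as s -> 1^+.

-∞

As s → 1⁺, s - 1 → 0⁺ and ln(s - 1) → −∞.
Multiplying by 4 gives -∞.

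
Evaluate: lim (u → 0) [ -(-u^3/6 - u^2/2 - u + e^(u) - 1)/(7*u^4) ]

Direct substitution gives 0/0.
Apply L'Hôpital: lim (-u^2/2 - u + e^(u) - 1)/(-28*u^3), still 0/0.
Apply L'Hôpital: lim (-u + e^(u) - 1)/(-84*u^2), still 0/0.
Apply L'Hôpital: lim (e^(u) - 1)/(-168*u), still 0/0.
After 4 applications of L'Hôpital's rule the quotient is (e^(u))/(-168); substituting u = 0 gives -1/168.

-1/168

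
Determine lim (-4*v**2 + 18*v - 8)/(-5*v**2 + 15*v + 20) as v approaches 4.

14/25

Direct substitution gives 0/0, so factor. Both numerator and denominator have (v - 4) as a factor.
After cancelling, the expression reduces to (2 - 4*v)/(-5*v - 5).
Substituting v = 4 gives 14/25.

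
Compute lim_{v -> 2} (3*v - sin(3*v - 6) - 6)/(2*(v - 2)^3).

Direct substitution gives 0/0.
Apply L'Hôpital: lim (3 - 3*cos(3*v - 6))/(6*(v - 2)^2), still 0/0.
Apply L'Hôpital: lim (9*sin(3*v - 6))/(12*v - 24), still 0/0.
After 3 applications of L'Hôpital's rule the quotient is (27*cos(3*v - 6))/(12); substituting v = 2 gives 9/4.

9/4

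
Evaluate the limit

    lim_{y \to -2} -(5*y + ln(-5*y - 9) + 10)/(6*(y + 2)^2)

25/12

Direct substitution gives 0/0.
Apply L'Hôpital: lim (5 - 5/(-5*y - 9))/(-12*y - 24), still 0/0.
After 2 applications of L'Hôpital's rule the quotient is (-25/(-5*y - 9)^2)/(-12); substituting y = -2 gives 25/12.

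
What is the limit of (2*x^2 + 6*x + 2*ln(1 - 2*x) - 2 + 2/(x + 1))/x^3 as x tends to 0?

-22/3

Substitution gives 0/0 (the numerator vanishes to order 3).
Expand each term to order x^3: the coefficient of x^3 in 2·1/(1 + x) is -2 and in 2·ln(1 - 2x) is -16/3.
Lower-order terms cancel with the polynomial part, so the numerator is (-22/3)·x^3 + o(x^3), and the limit is (-22/3)/(1) = -22/3.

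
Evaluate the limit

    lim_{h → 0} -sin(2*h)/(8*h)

Substitution gives 0/0.
Write it as (2/(-8))·sin(2h)/(2h); since sin(u)/u → 1, the limit is -1/4.

-1/4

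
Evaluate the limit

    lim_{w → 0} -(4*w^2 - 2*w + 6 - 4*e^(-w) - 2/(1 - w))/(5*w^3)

Substitution gives 0/0 (the numerator vanishes to order 3).
Expand each term to order w^3: the coefficient of w^3 in -2·1/(1 - w) is -2 and in -4·e^(-w) is 2/3.
Lower-order terms cancel with the polynomial part, so the numerator is (-4/3)·w^3 + o(w^3), and the limit is (-4/3)/(-5) = 4/15.

4/15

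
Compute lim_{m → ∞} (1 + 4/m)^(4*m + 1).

Write it as [(1 + 4/m)^m]^(4) · (1 + 4/m)^(1). The bracketed term tends to e^(4) and the second factor to 1, so the limit is e^(16).

e^(16)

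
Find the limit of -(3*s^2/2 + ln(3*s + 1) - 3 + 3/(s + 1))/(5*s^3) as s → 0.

Substitution gives 0/0 (the numerator vanishes to order 3).
Expand each term to order s^3: the coefficient of s^3 in 3·1/(1 + s) is -3 and in ln(1 + 3s) is 9.
Lower-order terms cancel with the polynomial part, so the numerator is (6)·s^3 + o(s^3), and the limit is (6)/(-5) = -6/5.

-6/5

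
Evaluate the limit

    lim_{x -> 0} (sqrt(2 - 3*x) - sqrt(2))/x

-3*√(2)/4

A 0/0 form; rationalise with √(2 - 3x) + √2. This collapses the numerator to -3x, leaving -3/(√(2 - 3x) + √2) → -3/(2√2) = -3*√(2)/4.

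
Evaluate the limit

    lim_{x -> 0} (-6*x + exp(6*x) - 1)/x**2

18

Direct substitution gives 0/0.
Apply L'Hôpital: lim (6*e^(6*x) - 6)/(2*x), still 0/0.
After 2 applications of L'Hôpital's rule the quotient is (36*e^(6*x))/(2); substituting x = 0 gives 18.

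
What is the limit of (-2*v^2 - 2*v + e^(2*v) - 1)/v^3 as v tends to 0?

Direct substitution gives 0/0.
Apply L'Hôpital: lim (-4*v + 2*e^(2*v) - 2)/(3*v^2), still 0/0.
Apply L'Hôpital: lim (4*e^(2*v) - 4)/(6*v), still 0/0.
After 3 applications of L'Hôpital's rule the quotient is (8*e^(2*v))/(6); substituting v = 0 gives 4/3.

4/3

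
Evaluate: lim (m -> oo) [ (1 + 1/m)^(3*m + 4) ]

Write it as [(1 + 1/m)^m]^(3) · (1 + 1/m)^(4). The bracketed term tends to e^(1) and the second factor to 1, so the limit is e^(3).

e^(3)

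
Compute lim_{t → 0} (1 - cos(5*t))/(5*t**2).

5/2

Substitution gives 0/0.
Use (1 − cos u)/u² → 1/2 with u = 5t: the limit is 5²/(2·5) = 5/2.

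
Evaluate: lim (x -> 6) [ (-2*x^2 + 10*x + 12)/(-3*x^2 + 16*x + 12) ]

Direct substitution gives 0/0, so factor. Both numerator and denominator have (x - 6) as a factor.
After cancelling, the expression reduces to (-2*x - 2)/(-3*x - 2).
Substituting x = 6 gives 7/10.

7/10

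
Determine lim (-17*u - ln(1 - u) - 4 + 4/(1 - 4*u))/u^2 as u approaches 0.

Substitution gives 0/0; apply L'Hôpital's rule 2 times.
After differentiating numerator and denominator 2 times the quotient is (-128/(4*u - 1)^3 + (u - 1)^(-2))/(2); at u = 0 this is 129/2.

129/2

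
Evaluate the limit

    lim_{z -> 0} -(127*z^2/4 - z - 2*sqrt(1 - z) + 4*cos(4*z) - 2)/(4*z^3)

Substitution gives 0/0 (the numerator vanishes to order 3).
Expand each term to order z^3: the coefficient of z^3 in 4·cos(4z) is 0 and in -2·√(1 - z) is 1/8.
Lower-order terms cancel with the polynomial part, so the numerator is (1/8)·z^3 + o(z^3), and the limit is (1/8)/(-4) = -1/32.

-1/32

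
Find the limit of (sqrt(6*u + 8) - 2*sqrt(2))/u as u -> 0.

A 0/0 form; rationalise with √(8 + 6u) + √8. This collapses the numerator to 6u, leaving 6/(√(8 + 6u) + √8) → 6/(2√8) = 3*√(2)/4.

3*√(2)/4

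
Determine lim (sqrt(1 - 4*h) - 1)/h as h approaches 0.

Substitution gives 0/0. Multiply numerator and denominator by the conjugate √(1 - 4h) + √1.
The numerator becomes (1 - 4h) − 1 = -4h, so the expression simplifies to -4/(√(1 - 4h) + √1).
Letting h → 0 gives -4/(2√1) = -2.

-2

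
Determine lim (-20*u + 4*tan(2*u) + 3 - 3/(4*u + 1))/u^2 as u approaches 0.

Substitution gives 0/0; apply L'Hôpital's rule 2 times.
After differentiating numerator and denominator 2 times the quotient is (32*tan(2*u)/cos(2*u)^2 - 96/(4*u + 1)^3)/(2); at u = 0 this is -48.

-48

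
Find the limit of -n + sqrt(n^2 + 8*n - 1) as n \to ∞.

4

An ∞ − ∞ form. Rationalising with the conjugate, the difference becomes (8n - 1) / (√(n^2 + 8*n - 1) + n).
For large n the denominator behaves like 2·n, so the quotient tends to 8/2 = 4.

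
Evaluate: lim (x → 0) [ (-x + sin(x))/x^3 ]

-1/6

Direct substitution gives 0/0.
Apply L'Hôpital: lim (cos(x) - 1)/(3*x^2), still 0/0.
Apply L'Hôpital: lim (-sin(x))/(6*x), still 0/0.
After 3 applications of L'Hôpital's rule the quotient is (-cos(x))/(6); substituting x = 0 gives -1/6.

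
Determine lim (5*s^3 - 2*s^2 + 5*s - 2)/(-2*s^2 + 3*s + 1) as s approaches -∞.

∞

The numerator has higher degree (3 > 2); the quotient behaves like (5/(-2))·s^1 for large |s|.
As s → −∞ this diverges to ∞.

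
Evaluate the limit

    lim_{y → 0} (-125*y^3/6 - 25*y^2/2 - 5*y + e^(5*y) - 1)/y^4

625/24

Direct substitution gives 0/0.
Apply L'Hôpital: lim (-125*y^2/2 - 25*y + 5*e^(5*y) - 5)/(4*y^3), still 0/0.
Apply L'Hôpital: lim (-125*y + 25*e^(5*y) - 25)/(12*y^2), still 0/0.
Apply L'Hôpital: lim (125*e^(5*y) - 125)/(24*y), still 0/0.
After 4 applications of L'Hôpital's rule the quotient is (625*e^(5*y))/(24); substituting y = 0 gives 625/24.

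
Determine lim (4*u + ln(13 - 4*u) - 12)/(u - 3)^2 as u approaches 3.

Direct substitution gives 0/0.
Apply L'Hôpital: lim (4 - 4/(13 - 4*u))/(2*u - 6), still 0/0.
After 2 applications of L'Hôpital's rule the quotient is (-16/(13 - 4*u)^2)/(2); substituting u = 3 gives -8.

-8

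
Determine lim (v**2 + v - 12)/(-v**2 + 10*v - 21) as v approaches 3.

Since v = 3 makes numerator and denominator zero, (v - 3) divides both.
Cancelling it gives (v + 4)/(7 - v); now plug in v = 3 to get 7/4.

7/4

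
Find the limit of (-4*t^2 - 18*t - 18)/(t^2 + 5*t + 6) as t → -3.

-6

At t = -3 both the top and bottom vanish — a removable singularity. Factoring out (t + 3) from each leaves (-4*t - 6)/(t + 2), which at t = -3 equals -6.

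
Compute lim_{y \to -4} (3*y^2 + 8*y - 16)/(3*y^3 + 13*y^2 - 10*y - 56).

-8/15

At y = -4 both the top and bottom vanish — a removable singularity. Factoring out (y + 4) from each leaves (3*y - 4)/(3*y^2 + y - 14), which at y = -4 equals -8/15.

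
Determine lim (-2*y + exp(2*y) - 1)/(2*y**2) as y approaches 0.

1

Direct substitution gives 0/0.
Apply L'Hôpital: lim (2*e^(2*y) - 2)/(4*y), still 0/0.
After 2 applications of L'Hôpital's rule the quotient is (4*e^(2*y))/(4); substituting y = 0 gives 1.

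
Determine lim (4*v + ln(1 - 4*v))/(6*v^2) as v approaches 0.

-4/3

Direct substitution gives 0/0.
Apply L'Hôpital: lim (4 - 4/(1 - 4*v))/(12*v), still 0/0.
After 2 applications of L'Hôpital's rule the quotient is (-16/(1 - 4*v)^2)/(12); substituting v = 0 gives -4/3.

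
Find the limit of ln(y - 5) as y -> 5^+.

-∞

As y → 5⁺, y - 5 → 0⁺ and ln(y - 5) → −∞.
Multiplying by 1 gives -∞.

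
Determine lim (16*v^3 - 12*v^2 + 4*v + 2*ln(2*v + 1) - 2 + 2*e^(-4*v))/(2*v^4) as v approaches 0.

Substitution gives 0/0; apply L'Hôpital's rule 4 times.
After differentiating numerator and denominator 4 times the quotient is (512*e^(-4*v) - 192/(2*v + 1)^4)/(48); at v = 0 this is 20/3.

20/3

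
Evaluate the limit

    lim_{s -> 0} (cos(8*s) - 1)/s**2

-32

Direct substitution gives 0/0.
Apply L'Hôpital: lim (-8*sin(8*s))/(2*s), still 0/0.
After 2 applications of L'Hôpital's rule the quotient is (-64*cos(8*s))/(2); substituting s = 0 gives -32.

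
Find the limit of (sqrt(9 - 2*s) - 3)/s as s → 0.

A 0/0 form; rationalise with √(9 - 2s) + √9. This collapses the numerator to -2s, leaving -2/(√(9 - 2s) + √9) → -2/(2√9) = -1/3.

-1/3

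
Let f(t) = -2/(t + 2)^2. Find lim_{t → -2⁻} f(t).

As t → -2⁻, (t + 2) → 0⁻, so (t + 2)^2 → 0⁺ and -2/(t + 2)^2 → -∞.

-∞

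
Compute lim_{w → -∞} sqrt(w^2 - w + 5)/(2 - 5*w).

1/5

For large |w|, √(w^2 - w + 5) ≈ √1·|w| and the denominator ≈ -5w.
Since w → −∞, |w| = −w, giving −√1/(-5) = 1/5.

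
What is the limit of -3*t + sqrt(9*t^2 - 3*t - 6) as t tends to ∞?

-1/2

This has the form ∞ − ∞. Multiply and divide by the conjugate √(9*t^2 - 3*t - 6) + 3t.
That gives (-3t - 6) / (√(9*t^2 - 3*t - 6) + 3t).
Divide numerator and denominator by t: the limit is -3/(2·3) = -1/2.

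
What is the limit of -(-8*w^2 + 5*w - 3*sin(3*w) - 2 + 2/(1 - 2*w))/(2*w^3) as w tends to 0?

-59/4

Substitution gives 0/0; apply L'Hôpital's rule 3 times.
After differentiating numerator and denominator 3 times the quotient is (81*cos(3*w) + 96/(2*w - 1)^4)/(-12); at w = 0 this is -59/4.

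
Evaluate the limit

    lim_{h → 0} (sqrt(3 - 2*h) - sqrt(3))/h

Substitution gives 0/0. Multiply numerator and denominator by the conjugate √(3 - 2h) + √3.
The numerator becomes (3 - 2h) − 3 = -2h, so the expression simplifies to -2/(√(3 - 2h) + √3).
Letting h → 0 gives -2/(2√3) = -√(3)/3.

-√(3)/3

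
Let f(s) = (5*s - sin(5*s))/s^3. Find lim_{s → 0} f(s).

Direct substitution gives 0/0.
Apply L'Hôpital: lim (5 - 5*cos(5*s))/(3*s^2), still 0/0.
Apply L'Hôpital: lim (25*sin(5*s))/(6*s), still 0/0.
After 3 applications of L'Hôpital's rule the quotient is (125*cos(5*s))/(6); substituting s = 0 gives 125/6.

125/6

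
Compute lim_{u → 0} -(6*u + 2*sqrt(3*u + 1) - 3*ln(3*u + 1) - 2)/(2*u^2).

-45/8

Substitution gives 0/0; apply L'Hôpital's rule 2 times.
After differentiating numerator and denominator 2 times the quotient is (27/(3*u + 1)^2 - 9/(2*(3*u + 1)^(3/2)))/(-4); at u = 0 this is -45/8.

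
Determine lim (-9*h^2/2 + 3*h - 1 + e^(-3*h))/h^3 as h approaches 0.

-9/2

Direct substitution gives 0/0.
Apply L'Hôpital: lim (-9*h + 3 - 3*e^(-3*h))/(3*h^2), still 0/0.
Apply L'Hôpital: lim (-9 + 9*e^(-3*h))/(6*h), still 0/0.
After 3 applications of L'Hôpital's rule the quotient is (-27*e^(-3*h))/(6); substituting h = 0 gives -9/2.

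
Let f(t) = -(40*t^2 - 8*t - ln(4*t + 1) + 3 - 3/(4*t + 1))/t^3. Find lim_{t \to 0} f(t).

Substitution gives 0/0; apply L'Hôpital's rule 3 times.
After differentiating numerator and denominator 3 times the quotient is (512*(2 - t)/(4*t + 1)^4)/(-6); at t = 0 this is -512/3.

-512/3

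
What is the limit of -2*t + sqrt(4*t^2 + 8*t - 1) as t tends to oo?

This has the form ∞ − ∞. Multiply and divide by the conjugate √(4*t^2 + 8*t - 1) + 2t.
That gives (8t - 1) / (√(4*t^2 + 8*t - 1) + 2t).
Divide numerator and denominator by t: the limit is 8/(2·2) = 2.

2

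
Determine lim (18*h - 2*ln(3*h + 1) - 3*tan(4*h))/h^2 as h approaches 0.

9

Substitution gives 0/0; apply L'Hôpital's rule 2 times.
After differentiating numerator and denominator 2 times the quotient is (-96*tan(4*h)/cos(4*h)^2 + 18/(3*h + 1)^2)/(2); at h = 0 this is 9.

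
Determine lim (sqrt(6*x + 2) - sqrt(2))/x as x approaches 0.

Substitution gives 0/0. Multiply numerator and denominator by the conjugate √(2 + 6x) + √2.
The numerator becomes (2 + 6x) − 2 = 6x, so the expression simplifies to 6/(√(2 + 6x) + √2).
Letting x → 0 gives 6/(2√2) = 3*√(2)/2.

3*√(2)/2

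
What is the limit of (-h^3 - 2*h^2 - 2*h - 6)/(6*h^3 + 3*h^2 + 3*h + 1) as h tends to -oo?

Numerator and denominator both have degree 3.
Dividing every term by h^3, all lower-order terms vanish and the limit is the ratio of leading coefficients, -1/(6) = -1/6.

-1/6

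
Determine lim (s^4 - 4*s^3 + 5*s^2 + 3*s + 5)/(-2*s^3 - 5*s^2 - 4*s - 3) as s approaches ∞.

-∞

The numerator has higher degree (4 > 3); the quotient behaves like (1/(-2))·s^1 for large |s|.
As s → +∞ this diverges to -∞.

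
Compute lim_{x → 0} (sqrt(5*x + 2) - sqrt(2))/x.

Substitution gives 0/0. Multiply numerator and denominator by the conjugate √(2 + 5x) + √2.
The numerator becomes (2 + 5x) − 2 = 5x, so the expression simplifies to 5/(√(2 + 5x) + √2).
Letting x → 0 gives 5/(2√2) = 5*√(2)/4.

5*√(2)/4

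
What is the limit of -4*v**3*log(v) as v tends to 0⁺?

0

This is a 0·(−∞) form. Rewrite as -4·ln(v) / v^(−3) and apply L'Hôpital:
the derivative quotient is -4·(1/v) / (−3·v^(−4)) = (4/3)·v^3 → 0.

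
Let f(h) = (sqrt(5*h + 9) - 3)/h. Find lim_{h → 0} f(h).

Substitution gives 0/0. Multiply numerator and denominator by the conjugate √(9 + 5h) + √9.
The numerator becomes (9 + 5h) − 9 = 5h, so the expression simplifies to 5/(√(9 + 5h) + √9).
Letting h → 0 gives 5/(2√9) = 5/6.

5/6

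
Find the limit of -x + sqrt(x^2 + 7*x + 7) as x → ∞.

This has the form ∞ − ∞. Multiply and divide by the conjugate √(x^2 + 7*x + 7) + x.
That gives (7x + 7) / (√(x^2 + 7*x + 7) + x).
Divide numerator and denominator by x: the limit is 7/(2·1) = 7/2.

7/2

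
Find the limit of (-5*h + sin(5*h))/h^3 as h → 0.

Direct substitution gives 0/0.
Apply L'Hôpital: lim (5*cos(5*h) - 5)/(3*h^2), still 0/0.
Apply L'Hôpital: lim (-25*sin(5*h))/(6*h), still 0/0.
After 3 applications of L'Hôpital's rule the quotient is (-125*cos(5*h))/(6); substituting h = 0 gives -125/6.

-125/6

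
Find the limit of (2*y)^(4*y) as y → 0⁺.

1

Base → 0⁺ and exponent → 0⁺: a 0^0 form.
Take logs: 4y·ln(2y). This is 0·(−∞); rewriting as ln(2y)/(1/(4y)) and applying L'Hôpital gives 0.
Hence the limit is e^0 = 1.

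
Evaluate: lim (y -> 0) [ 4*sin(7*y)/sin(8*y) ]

7/2

Substitution gives 0/0.
Divide numerator and denominator by y: sin(7y)/y → 7 and sin(8y)/y → 8, so the limit is 4·7/8 = 7/2.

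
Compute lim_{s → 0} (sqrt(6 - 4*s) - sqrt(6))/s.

-√(6)/3

A 0/0 form; rationalise with √(6 - 4s) + √6. This collapses the numerator to -4s, leaving -4/(√(6 - 4s) + √6) → -4/(2√6) = -√(6)/3.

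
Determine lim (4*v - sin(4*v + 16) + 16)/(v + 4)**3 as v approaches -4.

32/3

Direct substitution gives 0/0.
Apply L'Hôpital: lim (4 - 4*cos(4*v + 16))/(3*(v + 4)^2), still 0/0.
Apply L'Hôpital: lim (16*sin(4*v + 16))/(6*v + 24), still 0/0.
After 3 applications of L'Hôpital's rule the quotient is (64*cos(4*v + 16))/(6); substituting v = -4 gives 32/3.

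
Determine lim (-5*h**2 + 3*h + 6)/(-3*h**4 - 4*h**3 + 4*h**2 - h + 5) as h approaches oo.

The denominator has degree 4 and the numerator degree 2. Dividing numerator and denominator by h^4 sends every term to 0 except the leading denominator term, so the limit is 0.

0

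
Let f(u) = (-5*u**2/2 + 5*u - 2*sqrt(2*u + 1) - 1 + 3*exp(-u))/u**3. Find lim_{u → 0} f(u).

-3/2

Substitution gives 0/0 (the numerator vanishes to order 3).
Expand each term to order u^3: the coefficient of u^3 in 3·e^(-u) is -1/2 and in -2·√(1 + 2u) is -1.
Lower-order terms cancel with the polynomial part, so the numerator is (-3/2)·u^3 + o(u^3), and the limit is (-3/2)/(1) = -3/2.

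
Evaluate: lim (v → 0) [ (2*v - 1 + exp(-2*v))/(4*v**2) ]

1/2

Direct substitution gives 0/0.
Apply L'Hôpital: lim (2 - 2*e^(-2*v))/(8*v), still 0/0.
After 2 applications of L'Hôpital's rule the quotient is (4*e^(-2*v))/(8); substituting v = 0 gives 1/2.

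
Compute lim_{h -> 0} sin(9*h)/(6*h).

3/2

Substitution gives 0/0.
Write it as (9/6)·sin(9h)/(9h); since sin(u)/u → 1, the limit is 3/2.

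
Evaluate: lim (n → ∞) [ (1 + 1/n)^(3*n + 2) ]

e^(3)

Write it as [(1 + 1/n)^n]^(3) · (1 + 1/n)^(2). The bracketed term tends to e^(1) and the second factor to 1, so the limit is e^(3).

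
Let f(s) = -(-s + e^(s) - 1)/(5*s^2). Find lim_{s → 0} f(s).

Direct substitution gives 0/0.
Apply L'Hôpital: lim (e^(s) - 1)/(-10*s), still 0/0.
After 2 applications of L'Hôpital's rule the quotient is (e^(s))/(-10); substituting s = 0 gives -1/10.

-1/10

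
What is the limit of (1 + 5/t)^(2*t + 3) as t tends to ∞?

e^(10)

Let L be the limit and take ln: ln L = lim (2t + 3)·ln(1 + 5/t) = lim (2t + 3)·(5/t + O(1/t²)) = 10.
Hence L = e^(10).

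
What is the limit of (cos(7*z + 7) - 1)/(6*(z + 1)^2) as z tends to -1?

Direct substitution gives 0/0.
Apply L'Hôpital: lim (-7*sin(7*z + 7))/(12*z + 12), still 0/0.
After 2 applications of L'Hôpital's rule the quotient is (-49*cos(7*z + 7))/(12); substituting z = -1 gives -49/12.

-49/12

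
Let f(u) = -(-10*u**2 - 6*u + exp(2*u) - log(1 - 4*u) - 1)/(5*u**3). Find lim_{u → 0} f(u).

Substitution gives 0/0 (the numerator vanishes to order 3).
Expand each term to order u^3: the coefficient of u^3 in −ln(1 - 4u) is 64/3 and in e^(2u) is 4/3.
Lower-order terms cancel with the polynomial part, so the numerator is (68/3)·u^3 + o(u^3), and the limit is (68/3)/(-5) = -68/15.

-68/15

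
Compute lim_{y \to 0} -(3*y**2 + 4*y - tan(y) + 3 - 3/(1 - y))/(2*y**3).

Substitution gives 0/0; apply L'Hôpital's rule 3 times.
After differentiating numerator and denominator 3 times the quotient is (4/cos(y)^2 - 6/cos(y)^4 - 18/(y - 1)^4)/(-12); at y = 0 this is 5/3.

5/3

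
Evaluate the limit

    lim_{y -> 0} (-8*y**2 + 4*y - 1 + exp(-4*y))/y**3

-32/3

Direct substitution gives 0/0.
Apply L'Hôpital: lim (-16*y + 4 - 4*e^(-4*y))/(3*y^2), still 0/0.
Apply L'Hôpital: lim (-16 + 16*e^(-4*y))/(6*y), still 0/0.
After 3 applications of L'Hôpital's rule the quotient is (-64*e^(-4*y))/(6); substituting y = 0 gives -32/3.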